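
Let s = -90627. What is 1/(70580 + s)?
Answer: -1/20047 ≈ -4.9883e-5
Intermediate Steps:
1/(70580 + s) = 1/(70580 - 90627) = 1/(-20047) = -1/20047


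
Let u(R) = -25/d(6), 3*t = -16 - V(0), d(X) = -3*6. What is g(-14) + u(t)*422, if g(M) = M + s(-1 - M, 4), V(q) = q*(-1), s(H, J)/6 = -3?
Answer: 4987/9 ≈ 554.11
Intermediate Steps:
d(X) = -18
s(H, J) = -18 (s(H, J) = 6*(-3) = -18)
V(q) = -q
g(M) = -18 + M (g(M) = M - 18 = -18 + M)
t = -16/3 (t = (-16 - (-1)*0)/3 = (-16 - 1*0)/3 = (-16 + 0)/3 = (1/3)*(-16) = -16/3 ≈ -5.3333)
u(R) = 25/18 (u(R) = -25/(-18) = -25*(-1/18) = 25/18)
g(-14) + u(t)*422 = (-18 - 14) + (25/18)*422 = -32 + 5275/9 = 4987/9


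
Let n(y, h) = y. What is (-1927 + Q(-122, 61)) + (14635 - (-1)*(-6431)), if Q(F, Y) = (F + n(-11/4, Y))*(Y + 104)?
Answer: -57227/4 ≈ -14307.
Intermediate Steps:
Q(F, Y) = (104 + Y)*(-11/4 + F) (Q(F, Y) = (F - 11/4)*(Y + 104) = (F - 11*¼)*(104 + Y) = (F - 11/4)*(104 + Y) = (-11/4 + F)*(104 + Y) = (104 + Y)*(-11/4 + F))
(-1927 + Q(-122, 61)) + (14635 - (-1)*(-6431)) = (-1927 + (-286 + 104*(-122) - 11/4*61 - 122*61)) + (14635 - (-1)*(-6431)) = (-1927 + (-286 - 12688 - 671/4 - 7442)) + (14635 - 1*6431) = (-1927 - 82335/4) + (14635 - 6431) = -90043/4 + 8204 = -57227/4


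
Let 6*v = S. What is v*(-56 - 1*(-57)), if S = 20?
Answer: 10/3 ≈ 3.3333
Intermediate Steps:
v = 10/3 (v = (⅙)*20 = 10/3 ≈ 3.3333)
v*(-56 - 1*(-57)) = 10*(-56 - 1*(-57))/3 = 10*(-56 + 57)/3 = (10/3)*1 = 10/3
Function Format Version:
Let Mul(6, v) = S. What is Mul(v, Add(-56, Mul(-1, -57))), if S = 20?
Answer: Rational(10, 3) ≈ 3.3333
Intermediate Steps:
v = Rational(10, 3) (v = Mul(Rational(1, 6), 20) = Rational(10, 3) ≈ 3.3333)
Mul(v, Add(-56, Mul(-1, -57))) = Mul(Rational(10, 3), Add(-56, Mul(-1, -57))) = Mul(Rational(10, 3), Add(-56, 57)) = Mul(Rational(10, 3), 1) = Rational(10, 3)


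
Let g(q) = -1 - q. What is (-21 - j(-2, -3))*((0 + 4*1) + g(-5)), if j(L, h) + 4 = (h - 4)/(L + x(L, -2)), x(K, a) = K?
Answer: -150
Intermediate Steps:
j(L, h) = -4 + (-4 + h)/(2*L) (j(L, h) = -4 + (h - 4)/(L + L) = -4 + (-4 + h)/((2*L)) = -4 + (-4 + h)*(1/(2*L)) = -4 + (-4 + h)/(2*L))
(-21 - j(-2, -3))*((0 + 4*1) + g(-5)) = (-21 - (-4 - 3 - 8*(-2))/(2*(-2)))*((0 + 4*1) + (-1 - 1*(-5))) = (-21 - (-1)*(-4 - 3 + 16)/(2*2))*((0 + 4) + (-1 + 5)) = (-21 - (-1)*9/(2*2))*(4 + 4) = (-21 - 1*(-9/4))*8 = (-21 + 9/4)*8 = -75/4*8 = -150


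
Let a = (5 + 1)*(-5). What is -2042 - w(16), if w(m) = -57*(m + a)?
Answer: -2840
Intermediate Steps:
a = -30 (a = 6*(-5) = -30)
w(m) = 1710 - 57*m (w(m) = -57*(m - 30) = -57*(-30 + m) = 1710 - 57*m)
-2042 - w(16) = -2042 - (1710 - 57*16) = -2042 - (1710 - 912) = -2042 - 1*798 = -2042 - 798 = -2840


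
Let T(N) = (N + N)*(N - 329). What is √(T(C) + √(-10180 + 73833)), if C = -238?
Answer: √(269892 + √63653) ≈ 519.75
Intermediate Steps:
T(N) = 2*N*(-329 + N) (T(N) = (2*N)*(-329 + N) = 2*N*(-329 + N))
√(T(C) + √(-10180 + 73833)) = √(2*(-238)*(-329 - 238) + √(-10180 + 73833)) = √(2*(-238)*(-567) + √63653) = √(269892 + √63653)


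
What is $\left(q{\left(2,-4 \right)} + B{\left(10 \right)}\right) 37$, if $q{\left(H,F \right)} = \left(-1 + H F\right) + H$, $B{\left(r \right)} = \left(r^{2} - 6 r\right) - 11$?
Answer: $814$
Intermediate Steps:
$B{\left(r \right)} = -11 + r^{2} - 6 r$
$q{\left(H,F \right)} = -1 + H + F H$ ($q{\left(H,F \right)} = \left(-1 + F H\right) + H = -1 + H + F H$)
$\left(q{\left(2,-4 \right)} + B{\left(10 \right)}\right) 37 = \left(\left(-1 + 2 - 8\right) - \left(71 - 100\right)\right) 37 = \left(\left(-1 + 2 - 8\right) - -29\right) 37 = \left(-7 + 29\right) 37 = 22 \cdot 37 = 814$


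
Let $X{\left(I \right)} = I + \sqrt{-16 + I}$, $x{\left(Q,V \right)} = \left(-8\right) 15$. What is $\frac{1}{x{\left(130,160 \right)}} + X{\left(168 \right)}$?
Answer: $\frac{20159}{120} + 2 \sqrt{38} \approx 180.32$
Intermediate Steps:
$x{\left(Q,V \right)} = -120$
$\frac{1}{x{\left(130,160 \right)}} + X{\left(168 \right)} = \frac{1}{-120} + \left(168 + \sqrt{-16 + 168}\right) = - \frac{1}{120} + \left(168 + \sqrt{152}\right) = - \frac{1}{120} + \left(168 + 2 \sqrt{38}\right) = \frac{20159}{120} + 2 \sqrt{38}$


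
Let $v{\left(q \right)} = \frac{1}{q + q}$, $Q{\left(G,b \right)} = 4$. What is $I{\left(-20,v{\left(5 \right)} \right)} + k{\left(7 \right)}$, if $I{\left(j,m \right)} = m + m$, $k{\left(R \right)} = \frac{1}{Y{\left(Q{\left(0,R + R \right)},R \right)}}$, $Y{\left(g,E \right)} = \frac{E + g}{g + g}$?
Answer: $\frac{51}{55} \approx 0.92727$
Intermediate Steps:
$v{\left(q \right)} = \frac{1}{2 q}$
$Y{\left(g,E \right)} = \frac{E + g}{2 g}$
$k{\left(R \right)} = \frac{1}{\frac{1}{2} + \frac{R}{8}}$ ($k{\left(R \right)} = \frac{1}{\frac{1}{2} \cdot \frac{1}{4} \left(R + 4\right)} = \frac{1}{\frac{1}{2} \cdot \frac{1}{4} \left(4 + R\right)} = \frac{1}{\frac{1}{2} + \frac{R}{8}}$)
$I{\left(j,m \right)} = 2 m$
$I{\left(-20,v{\left(5 \right)} \right)} + k{\left(7 \right)} = 2 \frac{1}{2 \cdot 5} + \frac{8}{4 + 7} = 2 \cdot \frac{1}{2} \cdot \frac{1}{5} + \frac{8}{11} = 2 \cdot \frac{1}{10} + 8 \cdot \frac{1}{11} = \frac{1}{5} + \frac{8}{11} = \frac{51}{55}$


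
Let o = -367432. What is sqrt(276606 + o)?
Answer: I*sqrt(90826) ≈ 301.37*I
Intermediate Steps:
sqrt(276606 + o) = sqrt(276606 - 367432) = sqrt(-90826) = I*sqrt(90826)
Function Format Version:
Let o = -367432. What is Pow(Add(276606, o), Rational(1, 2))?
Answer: Mul(I, Pow(90826, Rational(1, 2))) ≈ Mul(301.37, I)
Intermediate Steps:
Pow(Add(276606, o), Rational(1, 2)) = Pow(Add(276606, -367432), Rational(1, 2)) = Pow(-90826, Rational(1, 2)) = Mul(I, Pow(90826, Rational(1, 2)))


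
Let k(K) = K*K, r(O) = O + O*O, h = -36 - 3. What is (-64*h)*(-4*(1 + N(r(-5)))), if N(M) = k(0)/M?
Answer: -9984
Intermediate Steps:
h = -39
r(O) = O + O**2
k(K) = K**2
N(M) = 0 (N(M) = 0**2/M = 0/M = 0)
(-64*h)*(-4*(1 + N(r(-5)))) = (-64*(-39))*(-4*(1 + 0)) = 2496*(-4*1) = 2496*(-4) = -9984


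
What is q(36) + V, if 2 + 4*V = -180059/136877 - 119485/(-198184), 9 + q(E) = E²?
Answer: 139575344155217/108507325472 ≈ 1286.3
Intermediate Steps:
q(E) = -9 + E²
V = -73583727247/108507325472 (V = -½ + (-180059/136877 - 119485/(-198184))/4 = -½ + (-180059*1/136877 - 119485*(-1/198184))/4 = -½ + (-180059/136877 + 119485/198184)/4 = -½ + (¼)*(-19330064511/27126831368) = -½ - 19330064511/108507325472 = -73583727247/108507325472 ≈ -0.67815)
q(36) + V = (-9 + 36²) - 73583727247/108507325472 = (-9 + 1296) - 73583727247/108507325472 = 1287 - 73583727247/108507325472 = 139575344155217/108507325472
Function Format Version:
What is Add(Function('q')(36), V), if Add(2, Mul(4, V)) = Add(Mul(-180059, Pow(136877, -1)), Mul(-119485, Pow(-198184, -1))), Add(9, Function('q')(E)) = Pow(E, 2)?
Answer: Rational(139575344155217, 108507325472) ≈ 1286.3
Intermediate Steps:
Function('q')(E) = Add(-9, Pow(E, 2))
V = Rational(-73583727247, 108507325472) (V = Add(Rational(-1, 2), Mul(Rational(1, 4), Add(Mul(-180059, Pow(136877, -1)), Mul(-119485, Pow(-198184, -1))))) = Add(Rational(-1, 2), Mul(Rational(1, 4), Add(Mul(-180059, Rational(1, 136877)), Mul(-119485, Rational(-1, 198184))))) = Add(Rational(-1, 2), Mul(Rational(1, 4), Add(Rational(-180059, 136877), Rational(119485, 198184)))) = Add(Rational(-1, 2), Mul(Rational(1, 4), Rational(-19330064511, 27126831368))) = Add(Rational(-1, 2), Rational(-19330064511, 108507325472)) = Rational(-73583727247, 108507325472) ≈ -0.67815)
Add(Function('q')(36), V) = Add(Add(-9, Pow(36, 2)), Rational(-73583727247, 108507325472)) = Add(Add(-9, 1296), Rational(-73583727247, 108507325472)) = Add(1287, Rational(-73583727247, 108507325472)) = Rational(139575344155217, 108507325472)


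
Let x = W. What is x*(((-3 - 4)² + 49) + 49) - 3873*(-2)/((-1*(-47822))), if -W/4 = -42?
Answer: 590509929/23911 ≈ 24696.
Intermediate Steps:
W = 168 (W = -4*(-42) = 168)
x = 168
x*(((-3 - 4)² + 49) + 49) - 3873*(-2)/((-1*(-47822))) = 168*(((-3 - 4)² + 49) + 49) - 3873*(-2)/((-1*(-47822))) = 168*(((-7)² + 49) + 49) - (-7746)/47822 = 168*((49 + 49) + 49) - (-7746)/47822 = 168*(98 + 49) - 1*(-3873/23911) = 168*147 + 3873/23911 = 24696 + 3873/23911 = 590509929/23911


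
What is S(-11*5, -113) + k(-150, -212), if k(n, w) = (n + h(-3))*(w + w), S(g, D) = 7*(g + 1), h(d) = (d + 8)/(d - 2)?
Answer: 63646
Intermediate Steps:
h(d) = (8 + d)/(-2 + d)
S(g, D) = 7 + 7*g (S(g, D) = 7*(1 + g) = 7 + 7*g)
k(n, w) = 2*w*(-1 + n) (k(n, w) = (n + (8 - 3)/(-2 - 3))*(w + w) = (n + 5/(-5))*(2*w) = (n - ⅕*5)*(2*w) = (n - 1)*(2*w) = (-1 + n)*(2*w) = 2*w*(-1 + n))
S(-11*5, -113) + k(-150, -212) = (7 + 7*(-11*5)) + 2*(-212)*(-1 - 150) = (7 + 7*(-55)) + 2*(-212)*(-151) = (7 - 385) + 64024 = -378 + 64024 = 63646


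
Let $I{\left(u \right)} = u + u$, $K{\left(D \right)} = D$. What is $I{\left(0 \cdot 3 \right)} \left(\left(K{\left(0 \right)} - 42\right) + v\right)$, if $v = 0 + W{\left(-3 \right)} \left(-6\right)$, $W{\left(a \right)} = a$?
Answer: $0$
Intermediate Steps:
$v = 18$ ($v = 0 - -18 = 0 + 18 = 18$)
$I{\left(u \right)} = 2 u$
$I{\left(0 \cdot 3 \right)} \left(\left(K{\left(0 \right)} - 42\right) + v\right) = 2 \cdot 0 \cdot 3 \left(\left(0 - 42\right) + 18\right) = 2 \cdot 0 \left(\left(0 - 42\right) + 18\right) = 0 \left(-42 + 18\right) = 0 \left(-24\right) = 0$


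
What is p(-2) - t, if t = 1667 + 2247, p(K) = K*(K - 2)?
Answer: -3906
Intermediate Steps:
p(K) = K*(-2 + K)
t = 3914
p(-2) - t = -2*(-2 - 2) - 1*3914 = -2*(-4) - 3914 = 8 - 3914 = -3906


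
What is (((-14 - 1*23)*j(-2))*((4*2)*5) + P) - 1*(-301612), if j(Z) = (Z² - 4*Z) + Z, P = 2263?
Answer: 289075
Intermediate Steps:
j(Z) = Z² - 3*Z
(((-14 - 1*23)*j(-2))*((4*2)*5) + P) - 1*(-301612) = (((-14 - 1*23)*(-2*(-3 - 2)))*((4*2)*5) + 2263) - 1*(-301612) = (((-14 - 23)*(-2*(-5)))*(8*5) + 2263) + 301612 = (-37*10*40 + 2263) + 301612 = (-370*40 + 2263) + 301612 = (-14800 + 2263) + 301612 = -12537 + 301612 = 289075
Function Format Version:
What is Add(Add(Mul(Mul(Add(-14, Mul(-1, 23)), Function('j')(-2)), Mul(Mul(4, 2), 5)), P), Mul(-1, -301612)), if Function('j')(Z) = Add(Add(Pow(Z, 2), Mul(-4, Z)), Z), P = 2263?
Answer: 289075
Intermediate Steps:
Function('j')(Z) = Add(Pow(Z, 2), Mul(-3, Z))
Add(Add(Mul(Mul(Add(-14, Mul(-1, 23)), Function('j')(-2)), Mul(Mul(4, 2), 5)), P), Mul(-1, -301612)) = Add(Add(Mul(Mul(Add(-14, Mul(-1, 23)), Mul(-2, Add(-3, -2))), Mul(Mul(4, 2), 5)), 2263), Mul(-1, -301612)) = Add(Add(Mul(Mul(Add(-14, -23), Mul(-2, -5)), Mul(8, 5)), 2263), 301612) = Add(Add(Mul(Mul(-37, 10), 40), 2263), 301612) = Add(Add(Mul(-370, 40), 2263), 301612) = Add(Add(-14800, 2263), 301612) = Add(-12537, 301612) = 289075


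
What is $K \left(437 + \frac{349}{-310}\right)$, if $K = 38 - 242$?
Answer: $- \frac{13782342}{155} \approx -88918.0$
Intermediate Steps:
$K = -204$
$K \left(437 + \frac{349}{-310}\right) = - 204 \left(437 + \frac{349}{-310}\right) = - 204 \left(437 + 349 \left(- \frac{1}{310}\right)\right) = - 204 \left(437 - \frac{349}{310}\right) = \left(-204\right) \frac{135121}{310} = - \frac{13782342}{155}$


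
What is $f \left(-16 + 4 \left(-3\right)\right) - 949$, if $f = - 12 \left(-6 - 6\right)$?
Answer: $-4981$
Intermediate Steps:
$f = 144$ ($f = \left(-12\right) \left(-12\right) = 144$)
$f \left(-16 + 4 \left(-3\right)\right) - 949 = 144 \left(-16 + 4 \left(-3\right)\right) - 949 = 144 \left(-16 - 12\right) - 949 = 144 \left(-28\right) - 949 = -4032 - 949 = -4981$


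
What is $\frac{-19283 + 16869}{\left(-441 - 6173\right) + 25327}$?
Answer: $- \frac{2414}{18713} \approx -0.129$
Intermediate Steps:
$\frac{-19283 + 16869}{\left(-441 - 6173\right) + 25327} = - \frac{2414}{\left(-441 - 6173\right) + 25327} = - \frac{2414}{-6614 + 25327} = - \frac{2414}{18713}$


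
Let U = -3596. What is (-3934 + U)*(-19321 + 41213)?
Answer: -164846760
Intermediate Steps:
(-3934 + U)*(-19321 + 41213) = (-3934 - 3596)*(-19321 + 41213) = -7530*21892 = -164846760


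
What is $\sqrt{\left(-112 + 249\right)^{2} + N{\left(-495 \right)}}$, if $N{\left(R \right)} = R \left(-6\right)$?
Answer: $\sqrt{21739} \approx 147.44$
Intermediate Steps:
$N{\left(R \right)} = - 6 R$
$\sqrt{\left(-112 + 249\right)^{2} + N{\left(-495 \right)}} = \sqrt{\left(-112 + 249\right)^{2} - -2970} = \sqrt{137^{2} + 2970} = \sqrt{18769 + 2970} = \sqrt{21739}$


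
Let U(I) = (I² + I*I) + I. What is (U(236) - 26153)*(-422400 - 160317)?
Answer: -49807735575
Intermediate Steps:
U(I) = I + 2*I² (U(I) = (I² + I²) + I = 2*I² + I = I + 2*I²)
(U(236) - 26153)*(-422400 - 160317) = (236*(1 + 2*236) - 26153)*(-422400 - 160317) = (236*(1 + 472) - 26153)*(-582717) = (236*473 - 26153)*(-582717) = (111628 - 26153)*(-582717) = 85475*(-582717) = -49807735575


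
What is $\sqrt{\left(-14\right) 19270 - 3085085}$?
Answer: $i \sqrt{3354865} \approx 1831.6 i$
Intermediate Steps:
$\sqrt{\left(-14\right) 19270 - 3085085} = \sqrt{-269780 - 3085085} = \sqrt{-3354865} = i \sqrt{3354865}$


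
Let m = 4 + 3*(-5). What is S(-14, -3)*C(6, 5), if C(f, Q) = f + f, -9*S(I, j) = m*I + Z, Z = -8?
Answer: -584/3 ≈ -194.67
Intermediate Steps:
m = -11 (m = 4 - 15 = -11)
S(I, j) = 8/9 + 11*I/9 (S(I, j) = -(-11*I - 8)/9 = -(-8 - 11*I)/9 = 8/9 + 11*I/9)
C(f, Q) = 2*f
S(-14, -3)*C(6, 5) = (8/9 + (11/9)*(-14))*(2*6) = (8/9 - 154/9)*12 = -146/9*12 = -584/3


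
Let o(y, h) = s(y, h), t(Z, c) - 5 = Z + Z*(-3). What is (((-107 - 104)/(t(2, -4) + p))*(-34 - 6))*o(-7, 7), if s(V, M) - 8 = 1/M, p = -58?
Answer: -8440/7 ≈ -1205.7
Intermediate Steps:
t(Z, c) = 5 - 2*Z (t(Z, c) = 5 + (Z + Z*(-3)) = 5 + (Z - 3*Z) = 5 - 2*Z)
s(V, M) = 8 + 1/M
o(y, h) = 8 + 1/h
(((-107 - 104)/(t(2, -4) + p))*(-34 - 6))*o(-7, 7) = (((-107 - 104)/((5 - 2*2) - 58))*(-34 - 6))*(8 + 1/7) = (-211/((5 - 4) - 58)*(-40))*(8 + 1/7) = (-211/(1 - 58)*(-40))*(57/7) = (-211/(-57)*(-40))*(57/7) = (-211*(-1/57)*(-40))*(57/7) = ((211/57)*(-40))*(57/7) = -8440/57*57/7 = -8440/7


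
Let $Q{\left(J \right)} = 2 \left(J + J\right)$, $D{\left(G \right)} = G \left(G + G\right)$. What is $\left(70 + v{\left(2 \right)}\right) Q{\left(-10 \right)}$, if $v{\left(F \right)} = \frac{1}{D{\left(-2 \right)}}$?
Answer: $-2805$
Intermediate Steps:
$D{\left(G \right)} = 2 G^{2}$ ($D{\left(G \right)} = G 2 G = 2 G^{2}$)
$v{\left(F \right)} = \frac{1}{8}$ ($v{\left(F \right)} = \frac{1}{2 \left(-2\right)^{2}} = \frac{1}{2 \cdot 4} = \frac{1}{8}$)
$Q{\left(J \right)} = 4 J$ ($Q{\left(J \right)} = 2 \cdot 2 J = 4 J$)
$\left(70 + v{\left(2 \right)}\right) Q{\left(-10 \right)} = \left(70 + \frac{1}{8}\right) 4 \left(-10\right) = \frac{561}{8} \left(-40\right) = -2805$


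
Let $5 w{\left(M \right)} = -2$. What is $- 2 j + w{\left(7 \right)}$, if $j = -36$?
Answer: $\frac{358}{5} \approx 71.6$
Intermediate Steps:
$w{\left(M \right)} = - \frac{2}{5}$ ($w{\left(M \right)} = \frac{1}{5} \left(-2\right) = - \frac{2}{5}$)
$- 2 j + w{\left(7 \right)} = \left(-2\right) \left(-36\right) - \frac{2}{5} = 72 - \frac{2}{5} = \frac{358}{5}$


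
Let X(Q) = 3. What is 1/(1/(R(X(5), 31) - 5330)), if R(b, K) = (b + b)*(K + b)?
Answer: -5126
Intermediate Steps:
R(b, K) = 2*b*(K + b) (R(b, K) = (2*b)*(K + b) = 2*b*(K + b))
1/(1/(R(X(5), 31) - 5330)) = 1/(1/(2*3*(31 + 3) - 5330)) = 1/(1/(2*3*34 - 5330)) = 1/(1/(204 - 5330)) = 1/(1/(-5126)) = 1/(-1/5126) = -5126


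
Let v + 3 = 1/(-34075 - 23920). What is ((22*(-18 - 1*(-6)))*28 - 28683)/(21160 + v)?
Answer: -2092169625/1227000214 ≈ -1.7051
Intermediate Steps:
v = -173986/57995 (v = -3 + 1/(-34075 - 23920) = -3 + 1/(-57995) = -3 - 1/57995 = -173986/57995 ≈ -3.0000)
((22*(-18 - 1*(-6)))*28 - 28683)/(21160 + v) = ((22*(-18 - 1*(-6)))*28 - 28683)/(21160 - 173986/57995) = ((22*(-18 + 6))*28 - 28683)/(1227000214/57995) = ((22*(-12))*28 - 28683)*(57995/1227000214) = (-264*28 - 28683)*(57995/1227000214) = (-7392 - 28683)*(57995/1227000214) = -36075*57995/1227000214 = -2092169625/1227000214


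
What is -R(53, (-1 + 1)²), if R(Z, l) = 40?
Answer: -40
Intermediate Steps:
-R(53, (-1 + 1)²) = -1*40 = -40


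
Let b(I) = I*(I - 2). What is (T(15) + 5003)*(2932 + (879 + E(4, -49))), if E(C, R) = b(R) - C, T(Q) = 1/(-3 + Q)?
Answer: 63098887/2 ≈ 3.1549e+7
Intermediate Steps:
b(I) = I*(-2 + I)
E(C, R) = -C + R*(-2 + R) (E(C, R) = R*(-2 + R) - C = -C + R*(-2 + R))
(T(15) + 5003)*(2932 + (879 + E(4, -49))) = (1/(-3 + 15) + 5003)*(2932 + (879 + (-1*4 - 49*(-2 - 49)))) = (1/12 + 5003)*(2932 + (879 + (-4 - 49*(-51)))) = (1/12 + 5003)*(2932 + (879 + (-4 + 2499))) = 60037*(2932 + (879 + 2495))/12 = 60037*(2932 + 3374)/12 = (60037/12)*6306 = 63098887/2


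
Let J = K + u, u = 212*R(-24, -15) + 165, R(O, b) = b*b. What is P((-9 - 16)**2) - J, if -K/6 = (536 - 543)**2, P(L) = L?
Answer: -46946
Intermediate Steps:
R(O, b) = b**2
u = 47865 (u = 212*(-15)**2 + 165 = 212*225 + 165 = 47700 + 165 = 47865)
K = -294 (K = -6*(536 - 543)**2 = -6*(-7)**2 = -6*49 = -294)
J = 47571 (J = -294 + 47865 = 47571)
P((-9 - 16)**2) - J = (-9 - 16)**2 - 1*47571 = (-25)**2 - 47571 = 625 - 47571 = -46946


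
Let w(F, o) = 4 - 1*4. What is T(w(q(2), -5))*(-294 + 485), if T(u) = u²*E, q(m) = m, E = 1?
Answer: 0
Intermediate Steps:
w(F, o) = 0 (w(F, o) = 4 - 4 = 0)
T(u) = u² (T(u) = u²*1 = u²)
T(w(q(2), -5))*(-294 + 485) = 0²*(-294 + 485) = 0*191 = 0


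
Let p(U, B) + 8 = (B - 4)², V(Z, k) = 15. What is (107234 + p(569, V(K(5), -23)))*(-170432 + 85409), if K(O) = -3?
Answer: -9126963981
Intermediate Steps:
p(U, B) = -8 + (-4 + B)² (p(U, B) = -8 + (B - 4)² = -8 + (-4 + B)²)
(107234 + p(569, V(K(5), -23)))*(-170432 + 85409) = (107234 + (-8 + (-4 + 15)²))*(-170432 + 85409) = (107234 + (-8 + 11²))*(-85023) = (107234 + (-8 + 121))*(-85023) = (107234 + 113)*(-85023) = 107347*(-85023) = -9126963981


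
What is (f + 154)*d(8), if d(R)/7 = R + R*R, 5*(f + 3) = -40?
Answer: 72072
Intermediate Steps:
f = -11 (f = -3 + (⅕)*(-40) = -3 - 8 = -11)
d(R) = 7*R + 7*R² (d(R) = 7*(R + R*R) = 7*(R + R²) = 7*R + 7*R²)
(f + 154)*d(8) = (-11 + 154)*(7*8*(1 + 8)) = 143*(7*8*9) = 143*504 = 72072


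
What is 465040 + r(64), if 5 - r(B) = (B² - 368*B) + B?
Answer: 484437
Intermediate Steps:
r(B) = 5 - B² + 367*B (r(B) = 5 - ((B² - 368*B) + B) = 5 - (B² - 367*B) = 5 + (-B² + 367*B) = 5 - B² + 367*B)
465040 + r(64) = 465040 + (5 - 1*64² + 367*64) = 465040 + (5 - 1*4096 + 23488) = 465040 + (5 - 4096 + 23488) = 465040 + 19397 = 484437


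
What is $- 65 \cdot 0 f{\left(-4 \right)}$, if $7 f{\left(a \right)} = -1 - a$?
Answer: $0$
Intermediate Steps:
$f{\left(a \right)} = - \frac{1}{7} - \frac{a}{7}$ ($f{\left(a \right)} = \frac{-1 - a}{7} = - \frac{1}{7} - \frac{a}{7}$)
$- 65 \cdot 0 f{\left(-4 \right)} = - 65 \cdot 0 \left(- \frac{1}{7} - - \frac{4}{7}\right) = - 65 \cdot 0 \left(- \frac{1}{7} + \frac{4}{7}\right) = - 65 \cdot 0 \cdot \frac{3}{7} = \left(-65\right) 0 = 0$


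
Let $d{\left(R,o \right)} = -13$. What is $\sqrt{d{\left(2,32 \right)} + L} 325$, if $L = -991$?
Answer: $650 i \sqrt{251} \approx 10298.0 i$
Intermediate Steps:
$\sqrt{d{\left(2,32 \right)} + L} 325 = \sqrt{-13 - 991} \cdot 325 = \sqrt{-1004} \cdot 325 = 2 i \sqrt{251} \cdot 325 = 650 i \sqrt{251}$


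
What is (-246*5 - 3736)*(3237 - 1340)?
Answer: -9420502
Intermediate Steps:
(-246*5 - 3736)*(3237 - 1340) = (-1230 - 3736)*1897 = -4966*1897 = -9420502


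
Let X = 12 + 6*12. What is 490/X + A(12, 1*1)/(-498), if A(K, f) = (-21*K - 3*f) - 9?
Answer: 3169/498 ≈ 6.3635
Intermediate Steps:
X = 84 (X = 12 + 72 = 84)
A(K, f) = -9 - 21*K - 3*f
490/X + A(12, 1*1)/(-498) = 490/84 + (-9 - 21*12 - 3)/(-498) = 490*(1/84) + (-9 - 252 - 3*1)*(-1/498) = 35/6 + (-9 - 252 - 3)*(-1/498) = 35/6 - 264*(-1/498) = 35/6 + 44/83 = 3169/498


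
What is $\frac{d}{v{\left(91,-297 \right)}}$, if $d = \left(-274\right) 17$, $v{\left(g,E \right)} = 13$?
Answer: $- \frac{4658}{13} \approx -358.31$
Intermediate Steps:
$d = -4658$
$\frac{d}{v{\left(91,-297 \right)}} = - \frac{4658}{13}$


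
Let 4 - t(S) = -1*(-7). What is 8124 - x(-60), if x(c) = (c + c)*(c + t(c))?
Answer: 564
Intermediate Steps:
t(S) = -3 (t(S) = 4 - (-1)*(-7) = 4 - 1*7 = 4 - 7 = -3)
x(c) = 2*c*(-3 + c) (x(c) = (c + c)*(c - 3) = (2*c)*(-3 + c) = 2*c*(-3 + c))
8124 - x(-60) = 8124 - 2*(-60)*(-3 - 60) = 8124 - 2*(-60)*(-63) = 8124 - 1*7560 = 8124 - 7560 = 564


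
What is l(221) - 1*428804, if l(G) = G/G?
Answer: -428803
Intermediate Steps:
l(G) = 1
l(221) - 1*428804 = 1 - 1*428804 = 1 - 428804 = -428803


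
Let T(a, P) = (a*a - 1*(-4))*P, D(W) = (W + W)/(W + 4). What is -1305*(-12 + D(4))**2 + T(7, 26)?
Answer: -156527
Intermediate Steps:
D(W) = 2*W/(4 + W) (D(W) = (2*W)/(4 + W) = 2*W/(4 + W))
T(a, P) = P*(4 + a**2) (T(a, P) = (a**2 + 4)*P = (4 + a**2)*P = P*(4 + a**2))
-1305*(-12 + D(4))**2 + T(7, 26) = -1305*(-12 + 2*4/(4 + 4))**2 + 26*(4 + 7**2) = -1305*(-12 + 2*4/8)**2 + 26*(4 + 49) = -1305*(-12 + 2*4*(1/8))**2 + 26*53 = -1305*(-12 + 1)**2 + 1378 = -1305*(-11)**2 + 1378 = -1305*121 + 1378 = -157905 + 1378 = -156527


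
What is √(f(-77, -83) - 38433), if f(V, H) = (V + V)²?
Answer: I*√14717 ≈ 121.31*I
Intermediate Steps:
f(V, H) = 4*V² (f(V, H) = (2*V)² = 4*V²)
√(f(-77, -83) - 38433) = √(4*(-77)² - 38433) = √(4*5929 - 38433) = √(23716 - 38433) = √(-14717) = I*√14717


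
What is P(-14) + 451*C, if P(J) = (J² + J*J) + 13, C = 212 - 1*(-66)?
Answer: 125783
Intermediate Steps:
C = 278 (C = 212 + 66 = 278)
P(J) = 13 + 2*J² (P(J) = (J² + J²) + 13 = 2*J² + 13 = 13 + 2*J²)
P(-14) + 451*C = (13 + 2*(-14)²) + 451*278 = (13 + 2*196) + 125378 = (13 + 392) + 125378 = 405 + 125378 = 125783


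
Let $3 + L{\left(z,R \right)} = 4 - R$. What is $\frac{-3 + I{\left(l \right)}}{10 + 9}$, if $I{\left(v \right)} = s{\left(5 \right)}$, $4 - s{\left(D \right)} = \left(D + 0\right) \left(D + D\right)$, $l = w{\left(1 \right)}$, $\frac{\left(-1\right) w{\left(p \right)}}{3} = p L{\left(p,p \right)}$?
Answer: $- \frac{49}{19} \approx -2.5789$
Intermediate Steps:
$L{\left(z,R \right)} = 1 - R$ ($L{\left(z,R \right)} = -3 - \left(-4 + R\right) = 1 - R$)
$w{\left(p \right)} = - 3 p \left(1 - p\right)$
$l = 0$ ($l = 3 \cdot 1 \left(-1 + 1\right) = 3 \cdot 1 \cdot 0 = 0$)
$s{\left(D \right)} = 4 - 2 D^{2}$ ($s{\left(D \right)} = 4 - \left(D + 0\right) \left(D + D\right) = 4 - D 2 D = 4 - 2 D^{2}$)
$I{\left(v \right)} = -46$ ($I{\left(v \right)} = 4 - 2 \cdot 5^{2} = 4 - 50 = -46$)
$\frac{-3 + I{\left(l \right)}}{10 + 9} = \frac{-3 - 46}{10 + 9} = \frac{1}{19} \left(-49\right) = - \frac{49}{19}$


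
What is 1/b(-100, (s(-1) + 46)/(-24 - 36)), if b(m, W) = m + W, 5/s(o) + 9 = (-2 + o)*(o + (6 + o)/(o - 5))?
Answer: -35/3526 ≈ -0.0099263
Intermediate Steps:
s(o) = 5/(-9 + (-2 + o)*(o + (6 + o)/(-5 + o))) (s(o) = 5/(-9 + (-2 + o)*(o + (6 + o)/(o - 5))) = 5/(-9 + (-2 + o)*(o + (6 + o)/(-5 + o))))
b(m, W) = W + m
1/b(-100, (s(-1) + 46)/(-24 - 36)) = 1/((5*(-5 - 1)/(33 + (-1)**3 - 6*(-1)**2 + 5*(-1)) + 46)/(-24 - 36) - 100) = 1/((5*(-6)/(33 - 1 - 6*1 - 5) + 46)/(-60) - 100) = 1/((5*(-6)/(33 - 1 - 6 - 5) + 46)*(-1/60) - 100) = 1/((5*(-6)/21 + 46)*(-1/60) - 100) = 1/((5*(1/21)*(-6) + 46)*(-1/60) - 100) = 1/((-10/7 + 46)*(-1/60) - 100) = 1/((312/7)*(-1/60) - 100) = 1/(-26/35 - 100) = 1/(-3526/35) = -35/3526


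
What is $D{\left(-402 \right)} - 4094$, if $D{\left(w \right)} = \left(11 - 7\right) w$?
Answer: $-5702$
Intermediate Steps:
$D{\left(w \right)} = 4 w$
$D{\left(-402 \right)} - 4094 = 4 \left(-402\right) - 4094 = -1608 - 4094 = -5702$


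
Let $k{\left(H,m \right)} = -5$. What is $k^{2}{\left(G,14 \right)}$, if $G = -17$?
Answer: $25$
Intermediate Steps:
$k^{2}{\left(G,14 \right)} = \left(-5\right)^{2} = 25$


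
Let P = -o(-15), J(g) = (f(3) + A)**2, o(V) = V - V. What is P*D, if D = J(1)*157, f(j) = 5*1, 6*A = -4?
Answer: 0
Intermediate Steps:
o(V) = 0
A = -2/3 (A = (1/6)*(-4) = -2/3 ≈ -0.66667)
f(j) = 5
J(g) = 169/9 (J(g) = (5 - 2/3)**2 = (13/3)**2 = 169/9)
P = 0 (P = -1*0 = 0)
D = 26533/9 (D = (169/9)*157 = 26533/9 ≈ 2948.1)
P*D = 0*(26533/9) = 0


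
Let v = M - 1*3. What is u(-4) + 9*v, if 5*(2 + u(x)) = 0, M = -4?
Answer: -65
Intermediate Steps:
u(x) = -2 (u(x) = -2 + (⅕)*0 = -2 + 0 = -2)
v = -7 (v = -4 - 1*3 = -4 - 3 = -7)
u(-4) + 9*v = -2 + 9*(-7) = -2 - 63 = -65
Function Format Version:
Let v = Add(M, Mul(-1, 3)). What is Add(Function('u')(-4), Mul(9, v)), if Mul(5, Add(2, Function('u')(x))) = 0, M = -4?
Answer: -65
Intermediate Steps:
Function('u')(x) = -2 (Function('u')(x) = Add(-2, Mul(Rational(1, 5), 0)) = Add(-2, 0) = -2)
v = -7 (v = Add(-4, Mul(-1, 3)) = Add(-4, -3) = -7)
Add(Function('u')(-4), Mul(9, v)) = Add(-2, Mul(9, -7)) = Add(-2, -63) = -65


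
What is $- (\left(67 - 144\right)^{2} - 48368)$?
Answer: $42439$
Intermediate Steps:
$- (\left(67 - 144\right)^{2} - 48368) = - (\left(-77\right)^{2} - 48368) = - (5929 - 48368) = \left(-1\right) \left(-42439\right) = 42439$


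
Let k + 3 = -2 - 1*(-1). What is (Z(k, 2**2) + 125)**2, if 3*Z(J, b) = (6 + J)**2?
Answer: 143641/9 ≈ 15960.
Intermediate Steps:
k = -4 (k = -3 + (-2 - 1*(-1)) = -3 + (-2 + 1) = -3 - 1 = -4)
Z(J, b) = (6 + J)**2/3
(Z(k, 2**2) + 125)**2 = ((6 - 4)**2/3 + 125)**2 = ((1/3)*2**2 + 125)**2 = ((1/3)*4 + 125)**2 = (4/3 + 125)**2 = (379/3)**2 = 143641/9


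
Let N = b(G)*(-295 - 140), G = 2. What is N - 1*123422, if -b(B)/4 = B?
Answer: -119942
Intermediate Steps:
b(B) = -4*B
N = 3480 (N = (-4*2)*(-295 - 140) = -8*(-435) = 3480)
N - 1*123422 = 3480 - 1*123422 = 3480 - 123422 = -119942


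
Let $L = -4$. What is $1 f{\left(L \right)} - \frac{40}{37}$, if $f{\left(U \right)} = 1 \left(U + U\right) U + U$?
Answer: $\frac{996}{37} \approx 26.919$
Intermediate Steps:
$f{\left(U \right)} = U + 2 U^{2}$ ($f{\left(U \right)} = 1 \cdot 2 U U + U = 2 U U + U = 2 U^{2} + U = U + 2 U^{2}$)
$1 f{\left(L \right)} - \frac{40}{37} = 1 \left(- 4 \left(1 + 2 \left(-4\right)\right)\right) - \frac{40}{37} = 1 \left(- 4 \left(1 - 8\right)\right) - \frac{40}{37} = 1 \left(\left(-4\right) \left(-7\right)\right) - \frac{40}{37} = 1 \cdot 28 - \frac{40}{37} = 28 - \frac{40}{37} = \frac{996}{37}$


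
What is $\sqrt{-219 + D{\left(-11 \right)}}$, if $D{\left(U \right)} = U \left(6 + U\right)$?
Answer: $2 i \sqrt{41} \approx 12.806 i$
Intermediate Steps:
$\sqrt{-219 + D{\left(-11 \right)}} = \sqrt{-219 - 11 \left(6 - 11\right)} = \sqrt{-219 - -55} = \sqrt{-219 + 55} = \sqrt{-164} = 2 i \sqrt{41}$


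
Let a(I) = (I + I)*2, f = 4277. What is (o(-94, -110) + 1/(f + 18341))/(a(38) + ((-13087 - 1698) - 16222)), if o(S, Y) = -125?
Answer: 2827249/697878390 ≈ 0.0040512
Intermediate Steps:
a(I) = 4*I (a(I) = (2*I)*2 = 4*I)
(o(-94, -110) + 1/(f + 18341))/(a(38) + ((-13087 - 1698) - 16222)) = (-125 + 1/(4277 + 18341))/(4*38 + ((-13087 - 1698) - 16222)) = (-125 + 1/22618)/(152 + (-14785 - 16222)) = (-125 + 1/22618)/(152 - 31007) = -2827249/22618/(-30855) = -2827249/22618*(-1/30855) = 2827249/697878390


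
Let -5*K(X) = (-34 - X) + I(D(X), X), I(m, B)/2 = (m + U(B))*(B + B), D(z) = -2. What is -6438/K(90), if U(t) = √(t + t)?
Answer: 3396045/2826958 + 4345650*√5/1413479 ≈ 8.0760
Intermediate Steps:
U(t) = √2*√t (U(t) = √(2*t) = √2*√t)
I(m, B) = 4*B*(m + √2*√B) (I(m, B) = 2*((m + √2*√B)*(B + B)) = 2*((m + √2*√B)*(2*B)) = 2*(2*B*(m + √2*√B)) = 4*B*(m + √2*√B))
K(X) = 34/5 + X/5 - 4*X*(-2 + √2*√X)/5 (K(X) = -((-34 - X) + 4*X*(-2 + √2*√X))/5 = -(-34 - X + 4*X*(-2 + √2*√X))/5 = 34/5 + X/5 - 4*X*(-2 + √2*√X)/5)
-6438/K(90) = -6438/(34/5 + (9/5)*90 - 4*√2*90^(3/2)/5) = -6438/(34/5 + 162 - 4*√2*270*√10/5) = -6438/(34/5 + 162 - 432*√5) = -6438/(844/5 - 432*√5)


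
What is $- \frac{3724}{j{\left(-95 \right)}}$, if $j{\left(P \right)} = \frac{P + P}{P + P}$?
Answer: $-3724$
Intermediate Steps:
$j{\left(P \right)} = 1$ ($j{\left(P \right)} = \frac{2 P}{2 P} = 2 P \frac{1}{2 P} = 1$)
$- \frac{3724}{j{\left(-95 \right)}} = - \frac{3724}{1} = \left(-3724\right) 1 = -3724$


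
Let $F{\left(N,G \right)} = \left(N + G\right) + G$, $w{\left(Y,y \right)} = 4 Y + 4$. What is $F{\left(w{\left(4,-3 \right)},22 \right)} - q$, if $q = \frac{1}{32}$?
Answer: $\frac{2047}{32} \approx 63.969$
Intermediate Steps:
$w{\left(Y,y \right)} = 4 + 4 Y$
$F{\left(N,G \right)} = N + 2 G$ ($F{\left(N,G \right)} = \left(G + N\right) + G = N + 2 G$)
$q = \frac{1}{32} \approx 0.03125$
$F{\left(w{\left(4,-3 \right)},22 \right)} - q = \left(\left(4 + 4 \cdot 4\right) + 2 \cdot 22\right) - \frac{1}{32} = \left(\left(4 + 16\right) + 44\right) - \frac{1}{32} = \left(20 + 44\right) - \frac{1}{32} = 64 - \frac{1}{32} = \frac{2047}{32}$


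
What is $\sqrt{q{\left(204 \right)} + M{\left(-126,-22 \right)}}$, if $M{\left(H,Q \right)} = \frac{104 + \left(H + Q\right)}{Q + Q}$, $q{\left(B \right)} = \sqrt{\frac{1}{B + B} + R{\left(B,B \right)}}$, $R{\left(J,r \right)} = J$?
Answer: $\frac{\sqrt{10404 + 51 \sqrt{8489766}}}{102} \approx 3.9093$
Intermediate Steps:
$q{\left(B \right)} = \sqrt{B + \frac{1}{2 B}}$ ($q{\left(B \right)} = \sqrt{\frac{1}{B + B} + B} = \sqrt{\frac{1}{2 B} + B} = \sqrt{B + \frac{1}{2 B}}$)
$M{\left(H,Q \right)} = \frac{104 + H + Q}{2 Q}$
$\sqrt{q{\left(204 \right)} + M{\left(-126,-22 \right)}} = \sqrt{\frac{\sqrt{\frac{2}{204} + 4 \cdot 204}}{2} + \frac{104 - 126 - 22}{2 \left(-22\right)}} = \sqrt{\frac{\sqrt{2 \cdot \frac{1}{204} + 816}}{2} + \frac{1}{2} \left(- \frac{1}{22}\right) \left(-44\right)} = \sqrt{\frac{\sqrt{\frac{1}{102} + 816}}{2} + 1} = \sqrt{\frac{\sqrt{\frac{83233}{102}}}{2} + 1} = \sqrt{\frac{\frac{1}{102} \sqrt{8489766}}{2} + 1} = \sqrt{\frac{\sqrt{8489766}}{204} + 1} = \sqrt{1 + \frac{\sqrt{8489766}}{204}}$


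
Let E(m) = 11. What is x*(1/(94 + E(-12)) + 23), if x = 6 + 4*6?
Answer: 4832/7 ≈ 690.29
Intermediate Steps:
x = 30 (x = 6 + 24 = 30)
x*(1/(94 + E(-12)) + 23) = 30*(1/(94 + 11) + 23) = 30*(1/105 + 23) = 30*(2416/105) = 4832/7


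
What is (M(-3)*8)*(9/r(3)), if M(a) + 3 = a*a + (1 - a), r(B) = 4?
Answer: 180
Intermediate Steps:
M(a) = -2 + a² - a (M(a) = -3 + (a*a + (1 - a)) = -3 + (a² + (1 - a)) = -3 + (1 + a² - a) = -2 + a² - a)
(M(-3)*8)*(9/r(3)) = ((-2 + (-3)² - 1*(-3))*8)*(9/4) = ((-2 + 9 + 3)*8)*(9*(¼)) = (10*8)*(9/4) = 80*(9/4) = 180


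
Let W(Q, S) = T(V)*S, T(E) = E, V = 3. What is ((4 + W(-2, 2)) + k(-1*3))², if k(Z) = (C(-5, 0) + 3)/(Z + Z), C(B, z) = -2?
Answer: 3481/36 ≈ 96.694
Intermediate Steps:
k(Z) = 1/(2*Z) (k(Z) = (-2 + 3)/(Z + Z) = 1/(2*Z))
W(Q, S) = 3*S
((4 + W(-2, 2)) + k(-1*3))² = ((4 + 3*2) + 1/(2*((-1*3))))² = ((4 + 6) + (½)/(-3))² = (10 + (½)*(-⅓))² = (10 - ⅙)² = (59/6)² = 3481/36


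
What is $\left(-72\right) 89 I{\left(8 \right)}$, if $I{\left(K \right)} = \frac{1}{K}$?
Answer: $-801$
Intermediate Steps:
$\left(-72\right) 89 I{\left(8 \right)} = \frac{\left(-72\right) 89}{8} = \left(-6408\right) \frac{1}{8} = -801$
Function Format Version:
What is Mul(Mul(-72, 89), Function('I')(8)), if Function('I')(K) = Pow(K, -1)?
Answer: -801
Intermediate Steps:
Mul(Mul(-72, 89), Function('I')(8)) = Mul(Mul(-72, 89), Pow(8, -1)) = Mul(-6408, Rational(1, 8)) = -801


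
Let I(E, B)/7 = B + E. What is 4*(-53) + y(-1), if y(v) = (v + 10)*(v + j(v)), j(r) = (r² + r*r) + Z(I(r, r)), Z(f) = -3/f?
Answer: -2815/14 ≈ -201.07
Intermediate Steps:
I(E, B) = 7*B + 7*E (I(E, B) = 7*(B + E) = 7*B + 7*E)
j(r) = 2*r² - 3/(14*r) (j(r) = (r² + r*r) - 3/(7*r + 7*r) = (r² + r²) - 3*1/(14*r) = 2*r² - 3/(14*r))
y(v) = (10 + v)*(v + (-3 + 28*v³)/(14*v)) (y(v) = (v + 10)*(v + (-3 + 28*v³)/(14*v)) = (10 + v)*(v + (-3 + 28*v³)/(14*v)))
4*(-53) + y(-1) = 4*(-53) + (-3/14 + 2*(-1)³ + 10*(-1) + 21*(-1)² - 15/7/(-1)) = -212 + (-3/14 + 2*(-1) - 10 + 21*1 - 15/7*(-1)) = -212 + (-3/14 - 2 - 10 + 21 + 15/7) = -212 + 153/14 = -2815/14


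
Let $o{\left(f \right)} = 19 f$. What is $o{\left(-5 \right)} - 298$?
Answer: $-393$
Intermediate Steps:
$o{\left(-5 \right)} - 298 = 19 \left(-5\right) - 298 = -95 - 298 = -393$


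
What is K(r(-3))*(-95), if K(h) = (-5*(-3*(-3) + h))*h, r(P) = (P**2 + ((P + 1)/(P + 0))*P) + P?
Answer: 24700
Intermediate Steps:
r(P) = 1 + P**2 + 2*P (r(P) = (P**2 + ((1 + P)/P)*P) + P = (P**2 + (1 + P)) + P = (1 + P + P**2) + P = 1 + P**2 + 2*P)
K(h) = h*(-45 - 5*h) (K(h) = (-5*(9 + h))*h = (-45 - 5*h)*h = h*(-45 - 5*h))
K(r(-3))*(-95) = -5*(1 + (-3)**2 + 2*(-3))*(9 + (1 + (-3)**2 + 2*(-3)))*(-95) = -5*(1 + 9 - 6)*(9 + (1 + 9 - 6))*(-95) = -5*4*(9 + 4)*(-95) = -5*4*13*(-95) = -260*(-95) = 24700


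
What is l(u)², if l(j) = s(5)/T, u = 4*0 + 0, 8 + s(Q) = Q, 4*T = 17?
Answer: 144/289 ≈ 0.49827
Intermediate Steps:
T = 17/4 (T = (¼)*17 = 17/4 ≈ 4.2500)
s(Q) = -8 + Q
u = 0 (u = 0 + 0 = 0)
l(j) = -12/17 (l(j) = (-8 + 5)/(17/4) = -3*4/17 = -12/17)
l(u)² = (-12/17)² = 144/289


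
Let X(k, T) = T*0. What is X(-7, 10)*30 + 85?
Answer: 85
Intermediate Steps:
X(k, T) = 0
X(-7, 10)*30 + 85 = 0*30 + 85 = 0 + 85 = 85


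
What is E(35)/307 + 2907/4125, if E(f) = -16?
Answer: 275483/422125 ≈ 0.65261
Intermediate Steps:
E(35)/307 + 2907/4125 = -16/307 + 2907/4125 = -16*1/307 + 2907*(1/4125) = -16/307 + 969/1375 = 275483/422125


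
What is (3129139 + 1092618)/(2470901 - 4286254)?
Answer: -4221757/1815353 ≈ -2.3256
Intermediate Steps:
(3129139 + 1092618)/(2470901 - 4286254) = 4221757/(-1815353) = 4221757*(-1/1815353) = -4221757/1815353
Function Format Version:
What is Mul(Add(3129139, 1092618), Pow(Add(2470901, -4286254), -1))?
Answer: Rational(-4221757, 1815353) ≈ -2.3256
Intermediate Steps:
Mul(Add(3129139, 1092618), Pow(Add(2470901, -4286254), -1)) = Mul(4221757, Pow(-1815353, -1)) = Mul(4221757, Rational(-1, 1815353)) = Rational(-4221757, 1815353)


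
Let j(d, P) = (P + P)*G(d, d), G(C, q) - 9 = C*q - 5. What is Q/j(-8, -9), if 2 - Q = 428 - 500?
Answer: -37/612 ≈ -0.060458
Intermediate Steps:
G(C, q) = 4 + C*q (G(C, q) = 9 + (C*q - 5) = 9 + (-5 + C*q) = 4 + C*q)
Q = 74 (Q = 2 - (428 - 500) = 2 - 1*(-72) = 2 + 72 = 74)
j(d, P) = 2*P*(4 + d²) (j(d, P) = (P + P)*(4 + d*d) = (2*P)*(4 + d²) = 2*P*(4 + d²))
Q/j(-8, -9) = 74/((2*(-9)*(4 + (-8)²))) = 74/((2*(-9)*(4 + 64))) = 74/((2*(-9)*68)) = 74/(-1224) = 74*(-1/1224) = -37/612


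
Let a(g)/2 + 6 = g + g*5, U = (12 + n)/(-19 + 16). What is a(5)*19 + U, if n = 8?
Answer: 2716/3 ≈ 905.33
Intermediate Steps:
U = -20/3 (U = (12 + 8)/(-19 + 16) = 20/(-3) = 20*(-1/3) = -20/3 ≈ -6.6667)
a(g) = -12 + 12*g (a(g) = -12 + 2*(g + g*5) = -12 + 2*(g + 5*g) = -12 + 2*(6*g) = -12 + 12*g)
a(5)*19 + U = (-12 + 12*5)*19 - 20/3 = (-12 + 60)*19 - 20/3 = 48*19 - 20/3 = 912 - 20/3 = 2716/3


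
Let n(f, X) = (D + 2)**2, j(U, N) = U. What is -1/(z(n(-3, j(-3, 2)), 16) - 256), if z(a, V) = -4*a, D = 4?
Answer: 1/400 ≈ 0.0025000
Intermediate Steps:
n(f, X) = 36 (n(f, X) = (4 + 2)**2 = 6**2 = 36)
-1/(z(n(-3, j(-3, 2)), 16) - 256) = -1/(-4*36 - 256) = -1/(-144 - 256) = -1/(-400) = -1*(-1/400) = 1/400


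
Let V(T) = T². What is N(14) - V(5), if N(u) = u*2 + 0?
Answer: 3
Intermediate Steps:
N(u) = 2*u (N(u) = 2*u + 0 = 2*u)
N(14) - V(5) = 2*14 - 1*5² = 28 - 1*25 = 28 - 25 = 3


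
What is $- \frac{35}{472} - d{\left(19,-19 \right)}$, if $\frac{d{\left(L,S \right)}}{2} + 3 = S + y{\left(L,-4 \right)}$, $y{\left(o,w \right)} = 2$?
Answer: $\frac{18845}{472} \approx 39.926$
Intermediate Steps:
$d{\left(L,S \right)} = -2 + 2 S$ ($d{\left(L,S \right)} = -6 + 2 \left(S + 2\right) = -6 + 2 \left(2 + S\right) = -6 + \left(4 + 2 S\right) = -2 + 2 S$)
$- \frac{35}{472} - d{\left(19,-19 \right)} = - \frac{35}{472} - \left(-2 + 2 \left(-19\right)\right) = \left(-35\right) \frac{1}{472} - \left(-2 - 38\right) = - \frac{35}{472} - -40 = - \frac{35}{472} + 40 = \frac{18845}{472}$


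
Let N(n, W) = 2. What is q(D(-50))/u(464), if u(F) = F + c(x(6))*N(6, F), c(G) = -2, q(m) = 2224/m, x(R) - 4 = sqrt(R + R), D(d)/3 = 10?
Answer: 278/1725 ≈ 0.16116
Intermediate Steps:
D(d) = 30 (D(d) = 3*10 = 30)
x(R) = 4 + sqrt(2)*sqrt(R) (x(R) = 4 + sqrt(R + R) = 4 + sqrt(2*R) = 4 + sqrt(2)*sqrt(R))
u(F) = -4 + F (u(F) = F - 2*2 = F - 4 = -4 + F)
q(D(-50))/u(464) = (2224/30)/(-4 + 464) = (2224*(1/30))/460 = (1112/15)*(1/460) = 278/1725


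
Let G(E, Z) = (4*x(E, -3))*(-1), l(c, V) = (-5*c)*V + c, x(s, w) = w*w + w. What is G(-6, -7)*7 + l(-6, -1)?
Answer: -204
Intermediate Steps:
x(s, w) = w + w**2 (x(s, w) = w**2 + w = w + w**2)
l(c, V) = c - 5*V*c (l(c, V) = -5*V*c + c = c - 5*V*c)
G(E, Z) = -24 (G(E, Z) = (4*(-3*(1 - 3)))*(-1) = (4*(-3*(-2)))*(-1) = (4*6)*(-1) = 24*(-1) = -24)
G(-6, -7)*7 + l(-6, -1) = -24*7 - 6*(1 - 5*(-1)) = -168 - 6*(1 + 5) = -168 - 6*6 = -168 - 36 = -204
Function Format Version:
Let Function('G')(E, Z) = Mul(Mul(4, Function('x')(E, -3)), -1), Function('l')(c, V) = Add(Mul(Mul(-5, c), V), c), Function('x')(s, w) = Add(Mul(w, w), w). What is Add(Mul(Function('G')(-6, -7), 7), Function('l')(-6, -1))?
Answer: -204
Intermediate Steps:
Function('x')(s, w) = Add(w, Pow(w, 2)) (Function('x')(s, w) = Add(Pow(w, 2), w) = Add(w, Pow(w, 2)))
Function('l')(c, V) = Add(c, Mul(-5, V, c)) (Function('l')(c, V) = Add(Mul(-5, V, c), c) = Add(c, Mul(-5, V, c)))
Function('G')(E, Z) = -24 (Function('G')(E, Z) = Mul(Mul(4, Mul(-3, Add(1, -3))), -1) = Mul(Mul(4, Mul(-3, -2)), -1) = Mul(Mul(4, 6), -1) = Mul(24, -1) = -24)
Add(Mul(Function('G')(-6, -7), 7), Function('l')(-6, -1)) = Add(Mul(-24, 7), Mul(-6, Add(1, Mul(-5, -1)))) = Add(-168, Mul(-6, Add(1, 5))) = Add(-168, Mul(-6, 6)) = Add(-168, -36) = -204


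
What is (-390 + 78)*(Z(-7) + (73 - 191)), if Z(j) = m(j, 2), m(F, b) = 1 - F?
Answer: 34320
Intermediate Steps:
Z(j) = 1 - j
(-390 + 78)*(Z(-7) + (73 - 191)) = (-390 + 78)*((1 - 1*(-7)) + (73 - 191)) = -312*((1 + 7) - 118) = -312*(8 - 118) = -312*(-110) = 34320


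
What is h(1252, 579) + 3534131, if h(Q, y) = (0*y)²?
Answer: 3534131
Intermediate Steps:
h(Q, y) = 0 (h(Q, y) = 0² = 0)
h(1252, 579) + 3534131 = 0 + 3534131 = 3534131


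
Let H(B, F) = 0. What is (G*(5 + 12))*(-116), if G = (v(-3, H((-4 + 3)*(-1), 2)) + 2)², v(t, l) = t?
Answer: -1972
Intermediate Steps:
G = 1 (G = (-3 + 2)² = (-1)² = 1)
(G*(5 + 12))*(-116) = (1*(5 + 12))*(-116) = (1*17)*(-116) = 17*(-116) = -1972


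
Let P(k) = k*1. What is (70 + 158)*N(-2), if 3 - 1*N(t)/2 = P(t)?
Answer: 2280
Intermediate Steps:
P(k) = k
N(t) = 6 - 2*t
(70 + 158)*N(-2) = (70 + 158)*(6 - 2*(-2)) = 228*(6 + 4) = 228*10 = 2280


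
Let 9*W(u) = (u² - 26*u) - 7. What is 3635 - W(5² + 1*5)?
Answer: 32602/9 ≈ 3622.4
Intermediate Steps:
W(u) = -7/9 - 26*u/9 + u²/9 (W(u) = ((u² - 26*u) - 7)/9 = (-7 + u² - 26*u)/9 = -7/9 - 26*u/9 + u²/9)
3635 - W(5² + 1*5) = 3635 - (-7/9 - 26*(5² + 1*5)/9 + (5² + 1*5)²/9) = 3635 - (-7/9 - 26*(25 + 5)/9 + (25 + 5)²/9) = 3635 - (-7/9 - 26/9*30 + (⅑)*30²) = 3635 - (-7/9 - 260/3 + (⅑)*900) = 3635 - (-7/9 - 260/3 + 100) = 3635 - 1*113/9 = 3635 - 113/9 = 32602/9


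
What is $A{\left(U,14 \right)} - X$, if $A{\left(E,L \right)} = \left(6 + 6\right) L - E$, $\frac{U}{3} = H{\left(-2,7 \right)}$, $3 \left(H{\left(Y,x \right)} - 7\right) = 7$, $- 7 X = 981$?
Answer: $\frac{1961}{7} \approx 280.14$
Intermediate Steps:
$X = - \frac{981}{7}$ ($X = \left(- \frac{1}{7}\right) 981 = - \frac{981}{7} \approx -140.14$)
$H{\left(Y,x \right)} = \frac{28}{3}$ ($H{\left(Y,x \right)} = 7 + \frac{1}{3} \cdot 7 = 7 + \frac{7}{3} = \frac{28}{3}$)
$U = 28$ ($U = 3 \cdot \frac{28}{3} = 28$)
$A{\left(E,L \right)} = - E + 12 L$ ($A{\left(E,L \right)} = 12 L - E = - E + 12 L$)
$A{\left(U,14 \right)} - X = \left(\left(-1\right) 28 + 12 \cdot 14\right) - - \frac{981}{7} = \left(-28 + 168\right) + \frac{981}{7} = 140 + \frac{981}{7} = \frac{1961}{7}$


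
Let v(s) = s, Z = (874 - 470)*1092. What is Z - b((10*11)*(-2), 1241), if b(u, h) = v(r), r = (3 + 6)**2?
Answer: 441087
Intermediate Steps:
r = 81 (r = 9**2 = 81)
Z = 441168 (Z = 404*1092 = 441168)
b(u, h) = 81
Z - b((10*11)*(-2), 1241) = 441168 - 1*81 = 441168 - 81 = 441087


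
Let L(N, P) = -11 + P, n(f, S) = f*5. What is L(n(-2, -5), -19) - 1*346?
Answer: -376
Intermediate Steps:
n(f, S) = 5*f
L(n(-2, -5), -19) - 1*346 = (-11 - 19) - 1*346 = -30 - 346 = -376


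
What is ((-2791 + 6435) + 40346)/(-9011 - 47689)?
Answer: -4399/5670 ≈ -0.77584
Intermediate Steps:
((-2791 + 6435) + 40346)/(-9011 - 47689) = (3644 + 40346)/(-56700) = 43990*(-1/56700) = -4399/5670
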